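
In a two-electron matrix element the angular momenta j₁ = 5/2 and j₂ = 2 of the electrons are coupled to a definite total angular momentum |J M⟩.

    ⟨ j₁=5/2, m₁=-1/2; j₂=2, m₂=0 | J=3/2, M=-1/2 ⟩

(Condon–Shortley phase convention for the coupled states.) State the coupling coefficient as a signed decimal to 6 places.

j₁+j₂−J=3  J+j₁−j₂=2  J−j₁+j₂=1  j₁+j₂+J+1=7
(j₁±m₁, j₂±m₂, J±M) = (2,3,2,2,1,2)
P² = 32/35
sum k=1..2:
  [1] −1/4 = -1/4
  [2] +1/2 = 1/2
S = 1/4
C² = P²·S² = 2/35 ; C = +0.239046

+√(2/35) ≈ +0.239046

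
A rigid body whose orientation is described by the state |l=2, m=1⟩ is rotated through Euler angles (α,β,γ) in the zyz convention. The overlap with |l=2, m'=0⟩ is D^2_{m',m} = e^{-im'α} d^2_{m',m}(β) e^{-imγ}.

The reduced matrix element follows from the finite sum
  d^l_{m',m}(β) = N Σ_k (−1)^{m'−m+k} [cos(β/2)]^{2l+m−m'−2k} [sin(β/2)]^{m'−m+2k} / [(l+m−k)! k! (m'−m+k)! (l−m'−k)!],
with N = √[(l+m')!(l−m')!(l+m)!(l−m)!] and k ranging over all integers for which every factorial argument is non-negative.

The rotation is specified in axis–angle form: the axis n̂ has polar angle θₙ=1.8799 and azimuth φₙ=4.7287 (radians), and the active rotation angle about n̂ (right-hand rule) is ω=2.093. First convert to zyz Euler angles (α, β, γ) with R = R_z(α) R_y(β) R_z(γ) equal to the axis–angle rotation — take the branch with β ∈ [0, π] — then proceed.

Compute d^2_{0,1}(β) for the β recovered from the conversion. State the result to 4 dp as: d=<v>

Axis–angle → zyz. n̂ = (sinθₙcosφₙ, sinθₙsinφₙ, cosθₙ) = (+0.015537, -0.952480, -0.304205), ω = 2.0930.
R = I cosω + sinω [n̂]ₓ + (1−cosω) n̂n̂ᵀ gives
  R = [-0.498430, +0.241481, -0.832619; -0.285842, +0.860939, +0.420807; +0.818451, +0.447740, -0.360092]
β = atan2(√(R₁₃²+R₂₃²), R₃₃) = 1.939163; α = atan2(R₂₃, R₁₃) mod 2π = 2.673633; γ = atan2(R₃₂, −R₃₁) mod 2π = 2.641011
d^2_{0,1}(β=1.9392) via the finite sum:
c=cos(1.939163/2)=0.565645, s=sin(1.939163/2)=0.824649; N=√[2·2·6·1]=4.898979
k: max(0,(1)−(0))=1 … min(2+(1),2−(0))=2
  k=1: (−1)^0·4.8990/(2)·0.5656^3·0.8246^1 = +0.365574
  k=2: (−1)^1·4.8990/(2)·0.5656^1·0.8246^3 = -0.777010
d^2_{0,1}(1.9392) = +0.365574 -0.777010 = -0.411436

d=-0.4114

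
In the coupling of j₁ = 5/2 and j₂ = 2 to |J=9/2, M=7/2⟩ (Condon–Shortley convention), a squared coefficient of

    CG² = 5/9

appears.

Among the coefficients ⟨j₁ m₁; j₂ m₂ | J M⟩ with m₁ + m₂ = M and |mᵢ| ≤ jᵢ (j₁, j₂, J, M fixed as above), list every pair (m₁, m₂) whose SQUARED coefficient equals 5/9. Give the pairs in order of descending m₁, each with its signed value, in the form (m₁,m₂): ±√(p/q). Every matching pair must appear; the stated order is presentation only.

(3/2,2): +√(5/9)

Admissible pairs with m₁+m₂ = M = 7/2: (3/2,2), (5/2,1)
  (m₁,m₂)=(5/2,1): CG² = 4/9, CG = +√(4/9)
  (m₁,m₂)=(3/2,2): CG² = 5/9, CG = +√(5/9)   ← matches the target
Pairs with CG² = 5/9: (3/2,2): +√(5/9)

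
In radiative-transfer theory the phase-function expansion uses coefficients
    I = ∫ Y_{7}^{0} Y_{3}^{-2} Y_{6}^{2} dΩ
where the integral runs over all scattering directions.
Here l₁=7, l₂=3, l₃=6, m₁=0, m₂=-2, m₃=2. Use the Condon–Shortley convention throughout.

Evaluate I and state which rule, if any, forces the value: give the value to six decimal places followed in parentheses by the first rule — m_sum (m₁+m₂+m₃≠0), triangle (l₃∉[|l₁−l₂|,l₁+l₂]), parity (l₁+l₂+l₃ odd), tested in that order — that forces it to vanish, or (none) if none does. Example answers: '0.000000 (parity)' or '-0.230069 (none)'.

-0.160413 (none)

m-sum 0 ✓  L=16 even ✓  4≤6≤10 ✓
Π(2lᵢ+1) = 15×7×13 = 1365
triangle coeff Δ(7,3,6) = 1/2042040
Σ_t [1,3]: t=1:−1/207360 t=2:+1/57600 t=3:−1/207360 = 1/129600
(3j)²=168/12155 [(7 3 6; 0 0 0)], sign=+1
Σ_t [0,1]: t=0:+1/725760 t=1:−1/207360 = -1/290304
(3j)²=125/7293 [(7 3 6; 0 -2 2)], sign=-1
⇒ 4πI² = 147000/454597
I = (-1)√(147000/454597/(4π)) = -0.16041333
No selection rule forces the value: the integral is nonzero (none).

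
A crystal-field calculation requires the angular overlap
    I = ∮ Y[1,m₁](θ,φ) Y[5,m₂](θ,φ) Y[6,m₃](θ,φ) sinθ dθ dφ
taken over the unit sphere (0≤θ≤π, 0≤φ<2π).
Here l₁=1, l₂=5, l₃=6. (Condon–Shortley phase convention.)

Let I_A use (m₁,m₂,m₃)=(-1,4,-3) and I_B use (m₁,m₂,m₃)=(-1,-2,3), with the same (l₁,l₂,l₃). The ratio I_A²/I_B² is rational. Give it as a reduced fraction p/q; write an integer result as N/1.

1/12

Same 1,5,6: normalisation and zero-m 3j drop out of the ratio.
A: Δ: 0! 2! 10! / 13! → 1/858; sum: t=0:+1/725760 = 1/725760; 3j²(1 5 6; -1 4 -3) = Δ·Π!·Σ² = 1/286  (sign -1)
B: Δ: 0! 2! 10! / 13! → 1/858; sum: t=0:+1/60480 = 1/60480; 3j²(1 5 6; -1 -2 3) = Δ·Π!·Σ² = 6/143  (sign -1)
I_A²/I_B² = (1/286)/(6/143) = 1/12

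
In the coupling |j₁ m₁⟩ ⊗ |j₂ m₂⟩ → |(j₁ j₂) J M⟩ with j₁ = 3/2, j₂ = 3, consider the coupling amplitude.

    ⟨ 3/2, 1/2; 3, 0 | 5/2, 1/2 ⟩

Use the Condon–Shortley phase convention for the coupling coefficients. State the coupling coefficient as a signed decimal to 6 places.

j₁+j₂−J=2  J+j₁−j₂=1  J−j₁+j₂=4  j₁+j₂+J+1=8
(j₁±m₁, j₂±m₂, J±M) = (2,1,3,3,3,2)
P² = 216/35
sum k=0..1:
  [0] +1/12 = 1/12
  [1] −1/4 = -1/4
S = -1/6
C² = P²·S² = 6/35 ; C = -0.414039

-0.414039  (= −√(6/35))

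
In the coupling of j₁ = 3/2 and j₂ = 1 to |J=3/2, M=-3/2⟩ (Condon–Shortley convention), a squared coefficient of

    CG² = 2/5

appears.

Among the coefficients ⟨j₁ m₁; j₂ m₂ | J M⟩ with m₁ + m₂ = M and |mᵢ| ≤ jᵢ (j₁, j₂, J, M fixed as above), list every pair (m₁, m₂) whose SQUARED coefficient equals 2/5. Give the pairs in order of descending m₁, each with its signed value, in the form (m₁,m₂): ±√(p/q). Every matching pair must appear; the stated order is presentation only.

(-1/2,-1): +√(2/5)

Admissible pairs with m₁+m₂ = M = -3/2: (-3/2,0), (-1/2,-1)
  (m₁,m₂)=(-1/2,-1): CG² = 2/5, CG = +√(2/5)   ← matches the target
  (m₁,m₂)=(-3/2,0): CG² = 3/5, CG = −√(3/5)
Pairs with CG² = 2/5: (-1/2,-1): +√(2/5)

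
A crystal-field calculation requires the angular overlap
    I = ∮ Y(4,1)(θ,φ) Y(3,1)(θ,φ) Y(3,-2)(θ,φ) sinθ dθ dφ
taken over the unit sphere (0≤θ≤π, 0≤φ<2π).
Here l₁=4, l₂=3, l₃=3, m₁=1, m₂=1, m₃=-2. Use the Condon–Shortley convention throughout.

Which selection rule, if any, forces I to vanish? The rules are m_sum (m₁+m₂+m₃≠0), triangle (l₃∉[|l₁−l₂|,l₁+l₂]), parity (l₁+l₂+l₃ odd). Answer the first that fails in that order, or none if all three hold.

m₁+m₂+m₃ = 1 + 1 − 2 = 0  ✓
triangle: |4−3|=1 ≤ l₃=3 ≤ 4+3=7  ✓
parity: l₁+l₂+l₃ = 10 is even  ✓

none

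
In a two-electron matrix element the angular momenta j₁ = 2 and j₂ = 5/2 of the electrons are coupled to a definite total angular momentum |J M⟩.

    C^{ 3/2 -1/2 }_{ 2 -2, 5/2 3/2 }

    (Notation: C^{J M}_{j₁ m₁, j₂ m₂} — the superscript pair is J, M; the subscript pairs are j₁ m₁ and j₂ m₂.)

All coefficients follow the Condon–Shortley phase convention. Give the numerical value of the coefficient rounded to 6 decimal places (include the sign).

triangle: 3!·1!·2!/7! = 12/5040
(j±m)!: 0!·4!·4!·1!·1!·2! = 1152
prefactor² = (2J+1)·Δ·N² = 384/35
  k=3: −1/(3!·0!·1!·1!·0!·1!) = -1/6
Σ = -1/6  ⇒  CG² = 384/35·(-1/6)² = 32/105
CG = −√(32/105) = -0.552052

−√(32/105) = -0.552052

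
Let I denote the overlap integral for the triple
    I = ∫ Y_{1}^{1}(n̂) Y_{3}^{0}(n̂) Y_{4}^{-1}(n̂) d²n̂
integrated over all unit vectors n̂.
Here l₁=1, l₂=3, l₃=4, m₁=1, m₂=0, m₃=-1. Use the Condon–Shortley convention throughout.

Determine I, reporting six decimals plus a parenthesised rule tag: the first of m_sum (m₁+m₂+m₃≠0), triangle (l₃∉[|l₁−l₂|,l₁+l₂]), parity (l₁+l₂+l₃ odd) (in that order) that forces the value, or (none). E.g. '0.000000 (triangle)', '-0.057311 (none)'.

Rules hold: Σm=0, L=8 even, 2≤4≤4.
N = 3·7·9 = 189
Δ = 0!·2!·6!/9! = 1/252
Racah Σ t=0..0: t=0:+1/36 = 1/36
⇒ 3j(1 3 4; 0 0 0)² = 4/63, sgn +1
Racah Σ t=0..0: t=0:+1/72 = 1/72
⇒ 3j(1 3 4; 1 0 -1)² = 5/126, sgn -1
4πI² = N·(3j₀)²·(3jₘ)² = 10/21
I = -1·√(0.47619/4π) = -0.19466390
No selection rule forces the value: the integral is nonzero (none).

-0.194664 (none)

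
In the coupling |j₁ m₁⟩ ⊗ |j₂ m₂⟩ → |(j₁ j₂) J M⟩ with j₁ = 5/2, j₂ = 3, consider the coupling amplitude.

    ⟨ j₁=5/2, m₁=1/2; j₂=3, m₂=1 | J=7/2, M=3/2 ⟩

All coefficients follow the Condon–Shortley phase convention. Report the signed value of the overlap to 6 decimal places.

j₁+j₂−J=2  J+j₁−j₂=3  J−j₁+j₂=4  j₁+j₂+J+1=10
(j₁±m₁, j₂±m₂, J±M) = (3,2,4,2,5,2)
P² = 3072/35
sum k=0..2:
  [0] +1/96 = 1/96
  [1] −1/12 = -1/12
  [2] +1/48 = 1/48
S = -5/96
C² = P²·S² = 5/21 ; C = -0.487950

-0.487950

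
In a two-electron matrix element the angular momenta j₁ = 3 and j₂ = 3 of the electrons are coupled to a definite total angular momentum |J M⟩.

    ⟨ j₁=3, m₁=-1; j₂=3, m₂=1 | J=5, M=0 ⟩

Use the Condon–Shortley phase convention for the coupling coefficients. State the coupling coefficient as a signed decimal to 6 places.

j₁+j₂−J=1  J+j₁−j₂=5  J−j₁+j₂=5  j₁+j₂+J+1=12
(j₁±m₁, j₂±m₂, J±M) = (2,4,4,2,5,5)
P² = 76800/7
sum k=0..1:
  [0] +1/576 = 1/576
  [1] −1/144 = -1/144
S = -1/192
C² = P²·S² = 25/84 ; C = -0.545545

-0.545545  (= −√(25/84))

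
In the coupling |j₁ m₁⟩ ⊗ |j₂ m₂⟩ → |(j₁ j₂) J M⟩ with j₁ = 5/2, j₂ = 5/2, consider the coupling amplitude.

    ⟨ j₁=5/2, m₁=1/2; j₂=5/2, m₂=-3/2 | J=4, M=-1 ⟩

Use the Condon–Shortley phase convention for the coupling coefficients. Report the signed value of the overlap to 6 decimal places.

+√(5/14) ≈ +0.597614

j₁+j₂−J=1  J+j₁−j₂=4  J−j₁+j₂=4  j₁+j₂+J+1=10
(j₁±m₁, j₂±m₂, J±M) = (3,2,1,4,3,5)
P² = 10368/35
sum k=0..1:
  [0] +1/24 = 1/24
  [1] −1/144 = -1/144
S = 5/144
C² = P²·S² = 5/14 ; C = +0.597614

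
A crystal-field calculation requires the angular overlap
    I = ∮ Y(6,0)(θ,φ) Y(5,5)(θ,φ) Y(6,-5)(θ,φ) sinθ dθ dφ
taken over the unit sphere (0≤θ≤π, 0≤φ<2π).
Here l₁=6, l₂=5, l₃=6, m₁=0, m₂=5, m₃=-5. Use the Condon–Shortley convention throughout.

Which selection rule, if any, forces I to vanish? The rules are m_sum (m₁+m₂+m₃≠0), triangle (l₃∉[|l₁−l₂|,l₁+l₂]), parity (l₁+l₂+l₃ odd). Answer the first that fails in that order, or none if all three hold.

m₁+m₂+m₃ = 0 + 5 − 5 = 0  ✓
triangle: |6−5|=1 ≤ l₃=6 ≤ 6+5=11  ✓
parity: l₁+l₂+l₃ = 17 is odd  ✗

parity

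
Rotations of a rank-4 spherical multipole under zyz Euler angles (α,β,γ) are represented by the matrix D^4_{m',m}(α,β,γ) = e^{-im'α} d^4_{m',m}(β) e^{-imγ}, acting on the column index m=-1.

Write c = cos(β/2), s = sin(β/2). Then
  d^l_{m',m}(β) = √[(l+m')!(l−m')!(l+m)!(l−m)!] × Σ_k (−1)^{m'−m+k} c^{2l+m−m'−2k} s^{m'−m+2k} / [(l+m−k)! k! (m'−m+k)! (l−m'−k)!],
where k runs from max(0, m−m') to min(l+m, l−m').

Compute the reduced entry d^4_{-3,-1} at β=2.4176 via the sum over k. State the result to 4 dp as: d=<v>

d=-0.1455

d^4_{-3,-1}(β=2.4176) via the finite sum:
Half-angle: c=0.354142, s=0.935192. N=√(1·5040·6·120)=1904.940944
Admissible k: 2..3 (factorial args all ≥0)
  k=2: (−1)^0·1904.9409/(240)·0.3541^6·0.9352^2 = +0.013694
  k=3: (−1)^1·1904.9409/(144)·0.3541^4·0.9352^4 = -0.159159
d^4_{-3,-1}(2.4176) = +0.013694 -0.159159 = -0.145465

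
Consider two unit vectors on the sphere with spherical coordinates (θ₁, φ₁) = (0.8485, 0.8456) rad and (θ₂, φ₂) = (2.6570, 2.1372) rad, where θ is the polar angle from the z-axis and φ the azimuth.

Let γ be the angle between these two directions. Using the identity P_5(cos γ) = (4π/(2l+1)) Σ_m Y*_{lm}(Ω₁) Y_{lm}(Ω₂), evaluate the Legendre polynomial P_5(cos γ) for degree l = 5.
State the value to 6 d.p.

Expand P_5 via completeness: Σ_{m} conj(Y_{5,m}) at Ω₁ times Y_{5,m} at Ω₂ —
  m=-5: Y*=(-0.051388, -0.097658)  Y=(-0.003102, 0.009699)  product (0.001107, -0.000195)
  m=-4: Y*=(-0.298617, -0.073332)  Y=(0.039160, 0.046984)  product (-0.008248, -0.016902)
  m=-3: Y*=(-0.352607, 0.243720)  Y=(0.209738, -0.027083)  product (-0.067355, 0.060667)
  m=-2: Y*=(-0.023576, 0.194859)  Y=(0.186193, -0.397570)  product (0.073081, 0.045654)
  m=-1: Y*=(-0.176502, -0.199144)  Y=(-0.233189, -0.366703)  product (-0.031868, 0.111162)
  m=+0: Y*=(-0.275243, -0.000000)  Y=(0.122713, 0.000000)  product (-0.033776, -0.000000)
  m=+1: Y*=(0.176502, -0.199144)  Y=(0.233189, -0.366703)  product (-0.031868, -0.111162)
  m=+2: Y*=(-0.023576, -0.194859)  Y=(0.186193, 0.397570)  product (0.073081, -0.045654)
  m=+3: Y*=(0.352607, 0.243720)  Y=(-0.209738, -0.027083)  product (-0.067355, -0.060667)
  m=+4: Y*=(-0.298617, 0.073332)  Y=(0.039160, -0.046984)  product (-0.008248, 0.016902)
  m=+5: Y*=(0.051388, -0.097658)  Y=(0.003102, 0.009699)  product (0.001107, 0.000195)
Accumulated sum (-0.100345, 0.000000); after 4π/(2l+1) scaling, (-0.114633, 0.000000) ⇒ P_5 = -0.114633

-0.114633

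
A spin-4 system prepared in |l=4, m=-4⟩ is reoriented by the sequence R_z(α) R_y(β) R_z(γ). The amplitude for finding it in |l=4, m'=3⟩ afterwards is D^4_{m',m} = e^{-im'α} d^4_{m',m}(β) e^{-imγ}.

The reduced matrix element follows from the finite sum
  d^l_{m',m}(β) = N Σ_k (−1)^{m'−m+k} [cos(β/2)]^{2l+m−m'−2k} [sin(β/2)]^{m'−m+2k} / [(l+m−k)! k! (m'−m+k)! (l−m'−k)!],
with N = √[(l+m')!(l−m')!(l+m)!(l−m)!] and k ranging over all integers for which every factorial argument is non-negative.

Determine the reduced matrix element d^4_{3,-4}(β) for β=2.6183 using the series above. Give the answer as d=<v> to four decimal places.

d=-0.5741

d^4_{3,-4}(β=2.6183) via the finite sum:
With c≡cos(β/2)=0.258671 and s≡sin(β/2)=0.965965, N=[5040·1·1·40320]^{1/2}=14255.272709
The bounds max(0,m−m')=0 and min(l+m,l−m')=0 give 1 term
  k=0: (−1)^7·14255.2727/(5040)·0.2587^1·0.9660^7 = -0.574148
d^4_{3,-4}(2.6183) = -0.574148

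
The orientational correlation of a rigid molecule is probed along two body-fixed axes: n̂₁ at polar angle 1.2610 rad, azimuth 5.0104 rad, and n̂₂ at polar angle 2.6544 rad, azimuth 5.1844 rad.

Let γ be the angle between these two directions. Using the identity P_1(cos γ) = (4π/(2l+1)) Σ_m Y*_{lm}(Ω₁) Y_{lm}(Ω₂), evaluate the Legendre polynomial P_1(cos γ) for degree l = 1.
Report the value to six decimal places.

0.169735

Term-by-term m-sum for l=1 (normalisation 4π/3 = 4.188790):
  m=-1: Y*=+0.096615-0.314544i  Y=+0.073541+0.144056i  product +0.052417-0.009214i
  m=+0: Y*=+0.148958-0.000000i  Y=-0.431754+0.000000i  product -0.064313+0.000000i
  m=+1: Y*=-0.096615-0.314544i  Y=-0.073541+0.144056i  product +0.052417+0.009214i
Total Σ_m = +0.040521+0.000000i. Multiply by 4.188790: +0.169735+0.000000i. P_1(cos γ) = 0.169735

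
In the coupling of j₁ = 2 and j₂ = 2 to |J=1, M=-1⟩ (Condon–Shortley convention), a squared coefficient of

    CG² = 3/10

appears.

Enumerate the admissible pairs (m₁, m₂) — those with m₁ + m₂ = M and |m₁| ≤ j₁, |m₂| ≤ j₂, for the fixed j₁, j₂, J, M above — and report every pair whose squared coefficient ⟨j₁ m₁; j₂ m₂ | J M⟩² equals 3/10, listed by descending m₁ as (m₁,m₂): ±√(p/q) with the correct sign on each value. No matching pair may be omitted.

Admissible pairs with m₁+m₂ = M = -1: (-2,1), (-1,0), (0,-1), (1,-2)
  (m₁,m₂)=(1,-2): CG² = 1/5, CG = +√(1/5)
  (m₁,m₂)=(0,-1): CG² = 3/10, CG = −√(3/10)   ← matches the target
  (m₁,m₂)=(-1,0): CG² = 3/10, CG = +√(3/10)   ← matches the target
  (m₁,m₂)=(-2,1): CG² = 1/5, CG = −√(1/5)
Pairs with CG² = 3/10: (0,-1): −√(3/10); (-1,0): +√(3/10)

(0,-1): −√(3/10); (-1,0): +√(3/10)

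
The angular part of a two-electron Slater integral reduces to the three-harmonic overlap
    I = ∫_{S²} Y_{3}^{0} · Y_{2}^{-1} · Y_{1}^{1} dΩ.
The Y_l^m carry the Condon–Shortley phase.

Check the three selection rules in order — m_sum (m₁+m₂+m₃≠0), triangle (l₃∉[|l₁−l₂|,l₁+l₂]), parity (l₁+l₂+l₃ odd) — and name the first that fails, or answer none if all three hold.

none

m₁+m₂+m₃ = 0 − 1 + 1 = 0  ✓
triangle: |3−2|=1 ≤ l₃=1 ≤ 3+2=5  ✓
parity: l₁+l₂+l₃ = 6 is even  ✓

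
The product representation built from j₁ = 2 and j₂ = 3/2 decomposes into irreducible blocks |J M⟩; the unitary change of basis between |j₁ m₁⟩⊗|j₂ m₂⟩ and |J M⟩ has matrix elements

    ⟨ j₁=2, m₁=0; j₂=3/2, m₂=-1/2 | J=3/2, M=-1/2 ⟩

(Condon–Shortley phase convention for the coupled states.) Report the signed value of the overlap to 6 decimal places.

triangle: 2!×2!×1!/6! = 4/720
(j±m)!: 2!×2!×1!×2!×1!×2! = 16
prefactor² = (2J+1)×Δ×N² = 16/45
  k=0: +1/(0!×2!×2!×1!×0!×0!) = 1/4
  k=1: −1/(1!×1!×1!×0!×1!×1!) = -1
Σ = -3/4  ⇒  CG² = 16/45×(-3/4)² = 1/5
CG = −√(1/5) = -0.447214

-0.447214  (= −√(1/5))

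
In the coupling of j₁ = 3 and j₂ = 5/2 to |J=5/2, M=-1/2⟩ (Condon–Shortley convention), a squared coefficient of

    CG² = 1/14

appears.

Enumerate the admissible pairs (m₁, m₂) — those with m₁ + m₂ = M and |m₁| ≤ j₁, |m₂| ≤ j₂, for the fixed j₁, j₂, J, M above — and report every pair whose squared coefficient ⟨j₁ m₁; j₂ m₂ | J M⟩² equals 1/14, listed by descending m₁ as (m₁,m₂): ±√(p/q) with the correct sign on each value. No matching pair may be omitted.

Admissible pairs with m₁+m₂ = M = -1/2: (-3,5/2), (-2,3/2), (-1,1/2), (0,-1/2), (1,-3/2), (2,-5/2)
  (m₁,m₂)=(2,-5/2): CG² = 5/14, CG = +√(5/14)
  (m₁,m₂)=(1,-3/2): CG² = 1/35, CG = −√(1/35)
  (m₁,m₂)=(0,-1/2): CG² = 8/105, CG = −√(8/105)
  (m₁,m₂)=(-1,1/2): CG² = 8/35, CG = +√(8/35)
  (m₁,m₂)=(-2,3/2): CG² = 1/14, CG = −√(1/14)   ← matches the target
  (m₁,m₂)=(-3,5/2): CG² = 5/21, CG = −√(5/21)
Pairs with CG² = 1/14: (-2,3/2): −√(1/14)

(-2,3/2): −√(1/14)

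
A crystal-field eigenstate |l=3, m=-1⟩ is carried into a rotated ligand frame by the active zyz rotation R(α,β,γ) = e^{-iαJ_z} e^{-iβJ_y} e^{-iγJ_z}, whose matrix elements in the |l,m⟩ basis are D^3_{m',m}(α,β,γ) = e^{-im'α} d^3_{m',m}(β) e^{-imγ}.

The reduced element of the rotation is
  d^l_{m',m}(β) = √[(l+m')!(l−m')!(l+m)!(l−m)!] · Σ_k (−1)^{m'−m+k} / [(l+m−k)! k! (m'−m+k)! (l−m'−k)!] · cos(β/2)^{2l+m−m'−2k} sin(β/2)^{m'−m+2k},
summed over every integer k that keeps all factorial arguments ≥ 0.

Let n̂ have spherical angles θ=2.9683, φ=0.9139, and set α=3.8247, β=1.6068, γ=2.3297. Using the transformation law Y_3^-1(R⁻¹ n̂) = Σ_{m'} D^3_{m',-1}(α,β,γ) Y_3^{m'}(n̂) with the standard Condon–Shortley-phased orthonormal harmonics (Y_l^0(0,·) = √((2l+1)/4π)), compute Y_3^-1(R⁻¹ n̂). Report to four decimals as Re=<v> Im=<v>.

Need the full column D^3_{m',-1} for m'=−3..3 at α=3.8247, β=1.6068, γ=2.3297.
cos(β/2)=0.694264, sin(β/2)=0.719721
d^3_{-3,-1}: single k=2 term ⇒ +0.466092;  D = +0.152518+0.440432i
d^3_{-2,-1}: k∈[1..2] ⇒ +0.367102 -0.789033 = -0.421932;  D = +0.358751+0.222091i
d^3_{-1,-1}: k∈[0..2] ⇒ +0.111982 -0.962755 +0.775990 = -0.074783;  D = -0.074164+0.009604i
d^3_{0,-1}: k∈[0..2] ⇒ -0.402140 +1.296514 -0.464446 = +0.429929;  D = -0.295845+0.311952i
d^3_{1,-1}: k∈[0..2] ⇒ +0.722066 -1.034654 +0.138990 = -0.173597;  D = -0.013145+0.173099i
d^3_{2,-1}: k∈[0..1] ⇒ -0.789033 +0.423979 = -0.365054;  D = -0.208322-0.299777i
d^3_{3,-1}: single k=0 term ⇒ +0.500899;  D = -0.481340-0.138608i
Y_3^{m'}(θ=2.9683,φ=0.9139) and Σ D·Y over m':
  (+0.1525+0.4404i)·(-0.0020-0.0008i)  (+0.3588+0.2221i)·(+0.0076+0.0289i)  (-0.0742+0.0096i)·(+0.1311-0.1700i)  (-0.2958+0.3120i)·(-0.6805+0.0000i)  (-0.0131+0.1731i)·(-0.1311-0.1700i)  (-0.2083-0.2998i)·(+0.0076-0.0289i)  (-0.4813-0.1386i)·(+0.0020-0.0008i)
Y_3^-1(R⁻¹ n̂) = +0.209426-0.203925i

Re=0.2094 Im=-0.2039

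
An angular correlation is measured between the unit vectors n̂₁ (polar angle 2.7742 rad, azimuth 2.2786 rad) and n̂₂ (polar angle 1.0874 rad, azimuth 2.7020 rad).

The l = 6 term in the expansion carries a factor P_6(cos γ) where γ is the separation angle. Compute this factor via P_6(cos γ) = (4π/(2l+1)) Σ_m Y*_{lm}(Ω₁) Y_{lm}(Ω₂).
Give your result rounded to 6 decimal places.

-0.185045

Expand P_6 via completeness: Σ_{m} conj(Y_{6,m}) at Ω₁ times Y_{6,m} at Ω₂ —
  m=-6: (+0.000466+0.000927i) × (-0.203821+0.112419i) = -0.000199-0.000137i  (running Σ = -0.000199-0.000137i)
  m=-5: (-0.003614+0.008609i) × (+0.248398-0.342720i) = +0.002053+0.003377i  (running Σ = +0.001854+0.003240i)
  m=-4: (-0.048521+0.015563i) × (-0.056279+0.296507i) = -0.001884-0.015263i  (running Σ = -0.000030-0.012022i)
  m=-3: (-0.157793-0.097312i) × (+0.032684+0.126932i) = +0.007195-0.023209i  (running Σ = +0.007165-0.035232i)
  m=-2: (-0.067263-0.429944i) × (-0.219594-0.265194i) = -0.099248+0.112251i  (running Σ = -0.092084+0.077019i)
  m=-1: (+0.350605-0.409720i) × (-0.009082-0.004271i) = -0.004934+0.002224i  (running Σ = -0.097018+0.079243i)
  m=0: (+0.007716-0.000000i) × (+0.337638+0.000000i) = +0.002605+0.000000i  (running Σ = -0.094412+0.079243i)
  m=1: (-0.350605-0.409720i) × (+0.009082-0.004271i) = -0.004934-0.002224i  (running Σ = -0.099346+0.077019i)
  m=2: (-0.067263+0.429944i) × (-0.219594+0.265194i) = -0.099248-0.112251i  (running Σ = -0.198595-0.035232i)
  m=3: (+0.157793-0.097312i) × (-0.032684+0.126932i) = +0.007195+0.023209i  (running Σ = -0.191400-0.012022i)
  m=4: (-0.048521-0.015563i) × (-0.056279-0.296507i) = -0.001884+0.015263i  (running Σ = -0.193284+0.003240i)
  m=5: (+0.003614+0.008609i) × (-0.248398-0.342720i) = +0.002053-0.003377i  (running Σ = -0.191231-0.000137i)
  m=6: (+0.000466-0.000927i) × (-0.203821-0.112419i) = -0.000199+0.000137i  (running Σ = -0.191430-0.000000i)
Total Σ_m = -0.191430-0.000000i. Multiply by 0.966644: -0.185045-0.000000i. P_6(cos γ) = -0.185045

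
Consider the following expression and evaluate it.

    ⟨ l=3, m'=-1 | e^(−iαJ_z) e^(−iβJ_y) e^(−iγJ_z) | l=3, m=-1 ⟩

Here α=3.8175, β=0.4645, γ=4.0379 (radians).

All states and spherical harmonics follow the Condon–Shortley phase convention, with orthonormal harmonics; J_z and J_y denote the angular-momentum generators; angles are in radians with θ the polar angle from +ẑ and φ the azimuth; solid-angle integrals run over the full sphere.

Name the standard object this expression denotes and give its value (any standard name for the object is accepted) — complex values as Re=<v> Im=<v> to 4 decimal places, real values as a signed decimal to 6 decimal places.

Wigner D-matrix element, Re=-0.0007 Im=0.4852

This is a Wigner D-matrix element — the rotation-matrix element ⟨l m'| R(α,β,γ) |l m⟩ in the angular-momentum basis.
First d^3_{-1,-1}(β=0.4645), then the phase factors e^{-i(-1)α} and e^{-i(-1)γ}:
c=cos(0.464500/2)=0.973151, s=sin(0.464500/2)=0.230168; N=√[2·24·2·24]=48.000000
The bounds max(0,m−m')=0 and min(l+m,l−m')=2 give 3 terms
  k=0: (−1)^0·48.0000/(48)·0.9732^6·0.2302^0 = +0.849340
  k=1: (−1)^1·48.0000/(6)·0.9732^4·0.2302^2 = -0.380102
  k=2: (−1)^2·48.0000/(8)·0.9732^2·0.2302^4 = +0.015947
d^3_{-1,-1}(0.4645) = +0.849340 -0.380102 +0.015947 = +0.485185
Attach z-rotation phases: D = e^{-i(-1)(3.8175)}·(+0.485185)·e^{-i(-1)(4.0379)} = -0.000688+0.485185i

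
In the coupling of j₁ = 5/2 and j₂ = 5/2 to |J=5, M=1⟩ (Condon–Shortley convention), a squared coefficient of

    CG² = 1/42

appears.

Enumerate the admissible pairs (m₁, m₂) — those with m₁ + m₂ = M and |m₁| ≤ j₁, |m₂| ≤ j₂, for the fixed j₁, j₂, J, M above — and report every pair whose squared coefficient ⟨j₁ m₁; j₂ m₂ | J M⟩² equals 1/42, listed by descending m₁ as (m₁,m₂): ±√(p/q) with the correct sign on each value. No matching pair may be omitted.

(5/2,-3/2): +√(1/42); (-3/2,5/2): +√(1/42)

Admissible pairs with m₁+m₂ = M = 1: (-3/2,5/2), (-1/2,3/2), (1/2,1/2), (3/2,-1/2), (5/2,-3/2)
  (m₁,m₂)=(5/2,-3/2): CG² = 1/42, CG = +√(1/42)   ← matches the target
  (m₁,m₂)=(3/2,-1/2): CG² = 5/21, CG = +√(5/21)
  (m₁,m₂)=(1/2,1/2): CG² = 10/21, CG = +√(10/21)
  (m₁,m₂)=(-1/2,3/2): CG² = 5/21, CG = +√(5/21)
  (m₁,m₂)=(-3/2,5/2): CG² = 1/42, CG = +√(1/42)   ← matches the target
Pairs with CG² = 1/42: (5/2,-3/2): +√(1/42); (-3/2,5/2): +√(1/42)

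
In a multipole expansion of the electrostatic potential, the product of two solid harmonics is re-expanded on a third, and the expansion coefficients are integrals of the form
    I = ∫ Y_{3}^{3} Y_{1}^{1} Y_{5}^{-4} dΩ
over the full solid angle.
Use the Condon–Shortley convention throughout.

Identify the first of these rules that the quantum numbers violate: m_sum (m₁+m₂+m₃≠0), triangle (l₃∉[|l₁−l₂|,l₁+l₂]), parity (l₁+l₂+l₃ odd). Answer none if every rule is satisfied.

triangle

m₁+m₂+m₃ = 3 + 1 − 4 = 0  ✓
triangle: need |l₁−l₂| ≤ l₃ ≤ l₁+l₂ = [2,4]; l₃=5 is outside  ✗
parity: l₁+l₂+l₃ = 9 is odd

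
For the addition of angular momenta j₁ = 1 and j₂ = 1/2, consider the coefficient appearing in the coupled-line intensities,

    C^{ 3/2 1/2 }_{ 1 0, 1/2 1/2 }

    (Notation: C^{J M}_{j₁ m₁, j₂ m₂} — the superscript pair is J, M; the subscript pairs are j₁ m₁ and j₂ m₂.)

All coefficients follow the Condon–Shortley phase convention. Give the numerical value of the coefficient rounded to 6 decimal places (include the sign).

j₁+j₂−J=0  J+j₁−j₂=2  J−j₁+j₂=1  j₁+j₂+J+1=4
(j₁±m₁, j₂±m₂, J±M) = (1,1,1,0,2,1)
P² = 2/3
sum k=0..0:
  [0] +1/1 = 1
S = 1
C² = P²·S² = 2/3 ; C = +0.816497

+√(2/3) = +0.816497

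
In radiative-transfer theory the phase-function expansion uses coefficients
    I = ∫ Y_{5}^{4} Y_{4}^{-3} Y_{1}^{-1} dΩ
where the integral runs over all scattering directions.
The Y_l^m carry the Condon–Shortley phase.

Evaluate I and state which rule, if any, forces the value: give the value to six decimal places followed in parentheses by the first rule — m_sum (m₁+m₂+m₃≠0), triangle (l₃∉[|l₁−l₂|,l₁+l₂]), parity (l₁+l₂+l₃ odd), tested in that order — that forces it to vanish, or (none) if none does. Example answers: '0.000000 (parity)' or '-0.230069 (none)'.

Rules hold: Σm=0, L=10 even, 1≤1≤9.
N = 11·9·3 = 297
Δ = 8!·2!·0!/11! = 1/495
Racah Σ t=4..4: t=4:+1/576 = 1/576
⇒ 3j(5 4 1; 0 0 0)² = 5/99, sgn -1
Racah Σ t=1..1: t=1:−1/10080 = -1/10080
⇒ 3j(5 4 1; 4 -3 -1)² = 4/55, sgn -1
4πI² = N·(3j₀)²·(3jₘ)² = 12/11
I = +1·√(1.09091/4π) = 0.29463840
No selection rule forces the value: the integral is nonzero (none).

0.294638 (none)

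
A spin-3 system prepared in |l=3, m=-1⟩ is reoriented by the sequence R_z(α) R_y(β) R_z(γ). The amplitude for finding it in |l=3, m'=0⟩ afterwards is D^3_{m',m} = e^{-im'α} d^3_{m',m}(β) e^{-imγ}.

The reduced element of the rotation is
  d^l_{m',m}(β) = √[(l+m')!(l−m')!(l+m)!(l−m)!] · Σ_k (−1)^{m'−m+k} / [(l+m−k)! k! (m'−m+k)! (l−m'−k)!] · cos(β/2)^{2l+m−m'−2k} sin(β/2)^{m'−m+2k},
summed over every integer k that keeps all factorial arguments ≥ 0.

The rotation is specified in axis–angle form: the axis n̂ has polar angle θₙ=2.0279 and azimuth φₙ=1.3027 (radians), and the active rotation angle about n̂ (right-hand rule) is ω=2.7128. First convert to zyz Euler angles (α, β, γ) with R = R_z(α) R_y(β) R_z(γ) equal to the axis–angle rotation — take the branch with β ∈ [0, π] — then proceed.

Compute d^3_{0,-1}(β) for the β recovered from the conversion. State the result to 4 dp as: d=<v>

d=-0.1624

Axis–angle → zyz. n̂ = (sinθₙcosφₙ, sinθₙsinφₙ, cosθₙ) = (+0.237701, +0.865279, -0.441351), ω = 2.7128.
R = I cosω + sinω [n̂]ₓ + (1−cosω) n̂n̂ᵀ gives
  R = [-0.801580, +0.576236, +0.159439; +0.209232, +0.520165, -0.828040; -0.560081, -0.630381, -0.537522]
β = atan2(√(R₁₃²+R₂₃²), R₃₃) = 2.138292; α = atan2(R₂₃, R₁₃) mod 2π = 4.902610; γ = atan2(R₃₂, −R₃₁) mod 2π = 5.438803
d^3_{0,-1}(β=2.1383) via the finite sum:
With c≡cos(β/2)=0.480873 and s≡sin(β/2)=0.876790, N=[6·6·2·24]^{1/2}=41.569219
The bounds max(0,m−m')=0 and min(l+m,l−m')=2 give 3 terms
  k=0: (−1)^1·41.5692/(12)·0.4809^5·0.8768^1 = -0.078098
  k=1: (−1)^2·41.5692/(4)·0.4809^3·0.8768^3 = +0.778916
  k=2: (−1)^3·41.5692/(12)·0.4809^1·0.8768^5 = -0.863176
d^3_{0,-1}(2.1383) = -0.078098 +0.778916 -0.863176 = -0.162358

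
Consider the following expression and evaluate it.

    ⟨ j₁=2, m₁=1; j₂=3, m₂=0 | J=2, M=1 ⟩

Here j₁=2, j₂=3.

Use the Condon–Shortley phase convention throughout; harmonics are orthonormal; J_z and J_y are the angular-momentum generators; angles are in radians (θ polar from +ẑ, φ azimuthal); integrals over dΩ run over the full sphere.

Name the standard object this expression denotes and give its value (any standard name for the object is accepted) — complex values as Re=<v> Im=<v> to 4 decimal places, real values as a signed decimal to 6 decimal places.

Clebsch–Gordan coefficient, −√(2/7) ≈ -0.534522

This is a Clebsch–Gordan (vector-coupling) coefficient.
√[5·3!1!3!/8! · 3!1!3!3!3!1!] = √(81/14)
  +(−1)^0/∏(0,3,1,3,0,0)! = 1/36  (running 1/36)
  +(−1)^1/∏(1,2,0,2,1,1)! = -1/4  (running -2/9)
⟨..|..⟩ = √(81/14)·(-2/9) = -0.534522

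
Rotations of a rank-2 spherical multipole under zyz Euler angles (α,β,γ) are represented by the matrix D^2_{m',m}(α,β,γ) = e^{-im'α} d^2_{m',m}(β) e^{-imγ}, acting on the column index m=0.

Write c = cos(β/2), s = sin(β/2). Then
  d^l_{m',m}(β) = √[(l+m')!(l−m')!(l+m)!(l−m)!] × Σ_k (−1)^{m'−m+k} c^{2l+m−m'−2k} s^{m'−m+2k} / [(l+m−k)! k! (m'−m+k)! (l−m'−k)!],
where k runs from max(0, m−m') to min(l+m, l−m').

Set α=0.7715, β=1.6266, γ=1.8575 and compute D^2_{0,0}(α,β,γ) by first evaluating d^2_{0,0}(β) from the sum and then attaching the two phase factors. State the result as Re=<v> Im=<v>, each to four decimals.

Re=-0.4953 Im=0.0000

Split into d^2_{0,0}(β=1.6266) × two z-phases.
Half-angle: c=0.687105, s=0.726559. N=√(2·2·2·2)=4.000000
Admissible k: 0..2 (factorial args all ≥0)
  k=0: (−1)^0·4.0000/(4)·0.6871^4·0.7266^0 = +0.222890
  k=1: (−1)^1·4.0000/(1)·0.6871^2·0.7266^2 = -0.996889
  k=2: (−1)^2·4.0000/(4)·0.6871^0·0.7266^4 = +0.278665
d^2_{0,0}(1.6266) = +0.222890 -0.996889 +0.278665 = -0.495334
Phases: e^{-i·(0)·0.7715}=+1.000000+0.000000i, e^{-i·(0)·1.8575}=+1.000000+0.000000i ⇒ D=-0.495334+0.000000i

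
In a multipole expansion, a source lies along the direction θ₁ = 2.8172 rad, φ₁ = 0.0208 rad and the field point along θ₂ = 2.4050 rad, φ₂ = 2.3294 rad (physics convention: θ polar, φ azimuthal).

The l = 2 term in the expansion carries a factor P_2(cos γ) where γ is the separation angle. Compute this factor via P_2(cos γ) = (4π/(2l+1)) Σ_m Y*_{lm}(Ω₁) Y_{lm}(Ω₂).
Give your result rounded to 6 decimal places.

Summing Y*_{l m}(θ₁,φ₁)·Y_{l m}(θ₂,φ₂) over m ∈ [−2, 2]; prefactor 4π/(2·2+1) = 2.513274:
  [-2]  conj(Y_{2,-2})(Ω₁) = +0.039208+0.001632i ; Y_{2,-2}(Ω₂) = -0.009337+0.174064i ; Δ = -0.000650+0.006809i
  [-1]  conj(Y_{2,-1})(Ω₁) = -0.233344-0.004854i ; Y_{2,-1}(Ω₂) = +0.264456+0.279022i ; Δ = -0.060355-0.066392i
  [+0]  conj(Y_{2,0})(Ω₁) = +0.534660-0.000000i ; Y_{2,0}(Ω₂) = +0.203801+0.000000i ; Δ = +0.108964+0.000000i
  [+1]  conj(Y_{2,1})(Ω₁) = +0.233344-0.004854i ; Y_{2,1}(Ω₂) = -0.264456+0.279022i ; Δ = -0.060355+0.066392i
  [+2]  conj(Y_{2,2})(Ω₁) = +0.039208-0.001632i ; Y_{2,2}(Ω₂) = -0.009337-0.174064i ; Δ = -0.000650-0.006809i
Accumulated sum -0.013046+0.000000i; after 4π/(2l+1) scaling, -0.032787+0.000000i ⇒ P_2 = -0.032787

-0.032787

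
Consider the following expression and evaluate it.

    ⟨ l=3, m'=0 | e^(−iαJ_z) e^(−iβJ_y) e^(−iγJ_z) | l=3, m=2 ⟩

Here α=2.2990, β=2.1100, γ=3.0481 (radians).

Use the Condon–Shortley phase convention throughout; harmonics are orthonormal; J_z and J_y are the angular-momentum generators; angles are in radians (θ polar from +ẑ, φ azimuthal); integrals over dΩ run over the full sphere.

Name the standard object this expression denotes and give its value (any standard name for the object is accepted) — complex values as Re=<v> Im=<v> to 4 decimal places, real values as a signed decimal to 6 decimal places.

Wigner D-matrix element, Re=-0.5087 Im=-0.0962

This is a Wigner D-matrix element — the rotation-matrix element ⟨l m'| R(α,β,γ) |l m⟩ in the angular-momentum basis.
Split into d^3_{0,2}(β=2.1100) × two z-phases.
With c≡cos(β/2)=0.493228 and s≡sin(β/2)=0.869900, N=[6·6·120·1]^{1/2}=65.726707
k: max(0,(2)−(0))=2 … min(3+(2),3−(0))=3
  k=2: (−1)^0·65.7267/(12)·0.4932^4·0.8699^2 = +0.245295
  k=3: (−1)^1·65.7267/(12)·0.4932^2·0.8699^4 = -0.763016
d^3_{0,2}(2.1100) = +0.245295 -0.763016 = -0.517720
Attach z-rotation phases: D = e^{-i(0)(2.2990)}·(-0.517720)·e^{-i(2)(3.0481)} = -0.508696-0.096243i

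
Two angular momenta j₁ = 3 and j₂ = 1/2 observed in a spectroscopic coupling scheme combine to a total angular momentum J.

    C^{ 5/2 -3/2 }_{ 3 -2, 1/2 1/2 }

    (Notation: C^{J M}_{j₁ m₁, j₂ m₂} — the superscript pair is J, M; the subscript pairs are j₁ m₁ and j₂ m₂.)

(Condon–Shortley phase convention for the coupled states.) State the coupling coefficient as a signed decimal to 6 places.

-0.845154

j₁+j₂−J=1  J+j₁−j₂=5  J−j₁+j₂=0  j₁+j₂+J+1=7
(j₁±m₁, j₂±m₂, J±M) = (1,5,1,0,1,4)
P² = 2880/7
sum k=1..1:
  [1] −1/24 = -1/24
S = -1/24
C² = P²·S² = 5/7 ; C = -0.845154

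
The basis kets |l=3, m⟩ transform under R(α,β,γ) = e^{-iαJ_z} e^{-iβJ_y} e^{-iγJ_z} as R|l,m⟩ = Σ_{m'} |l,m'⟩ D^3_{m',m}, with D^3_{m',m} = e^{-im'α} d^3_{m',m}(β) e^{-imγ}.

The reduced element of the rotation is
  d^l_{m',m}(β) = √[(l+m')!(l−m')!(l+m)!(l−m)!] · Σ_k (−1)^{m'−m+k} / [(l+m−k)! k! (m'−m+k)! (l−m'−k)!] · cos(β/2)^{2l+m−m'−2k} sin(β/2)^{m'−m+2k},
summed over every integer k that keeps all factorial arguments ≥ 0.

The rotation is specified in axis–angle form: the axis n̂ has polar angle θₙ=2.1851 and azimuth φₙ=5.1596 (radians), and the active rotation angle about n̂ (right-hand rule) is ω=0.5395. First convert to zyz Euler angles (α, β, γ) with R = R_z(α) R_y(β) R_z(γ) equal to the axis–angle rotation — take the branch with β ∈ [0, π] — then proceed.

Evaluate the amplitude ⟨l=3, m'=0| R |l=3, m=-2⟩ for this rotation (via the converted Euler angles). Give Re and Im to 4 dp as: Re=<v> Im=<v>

Axis–angle → zyz. n̂ = (sinθₙcosφₙ, sinθₙsinφₙ, cosθₙ) = (+0.353389, -0.736811, -0.576390), ω = 0.5395.
R = I cosω + sinω [n̂]ₓ + (1−cosω) n̂n̂ᵀ gives
  R = [+0.875703, +0.259112, -0.407436; -0.333079, +0.935075, -0.121218; +0.349574, +0.241859, +0.905153]
β = atan2(√(R₁₃²+R₂₃²), R₃₃) = 0.439057; α = atan2(R₂₃, R₁₃) mod 2π = 3.430767; γ = atan2(R₃₂, −R₃₁) mod 2π = 2.536345
D^3_{0,-2}(3.4308,0.4391,2.5363) = e^{-i·0·3.4308}·d^3_{0,-2}(0.4391)·e^{-i·-2·2.5363}. Compute d first:
Half-angle: c=0.976000, s=0.217769. N=√(6·6·1·120)=65.726707
Admissible k: 0..1 (factorial args all ≥0)
  k=0: (−1)^2·65.7267/(12)·0.9760^4·0.2178^2 = +0.235697
  k=1: (−1)^3·65.7267/(12)·0.9760^2·0.2178^4 = -0.011734
d^3_{0,-2}(0.4391) = +0.235697 -0.011734 = +0.223963
Attach z-rotation phases: D = e^{-i(0)(3.4308)}·(+0.223963)·e^{-i(-2)(2.5363)} = +0.078960-0.209582i

Re=0.0790 Im=-0.2096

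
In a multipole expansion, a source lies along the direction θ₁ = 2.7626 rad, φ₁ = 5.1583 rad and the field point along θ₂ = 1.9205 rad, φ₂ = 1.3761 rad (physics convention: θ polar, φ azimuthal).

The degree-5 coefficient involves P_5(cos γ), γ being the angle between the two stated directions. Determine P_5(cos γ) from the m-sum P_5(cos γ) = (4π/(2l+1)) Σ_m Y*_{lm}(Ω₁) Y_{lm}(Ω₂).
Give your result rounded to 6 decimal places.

Summing Y*_{l m}(θ₁,φ₁)·Y_{l m}(θ₂,φ₂) over m ∈ [−5, 5]; prefactor 4π/(2·5+1) = 1.142397:
  term(m=-5) = +0.001091+0.000067i   from Y*(Ω₁)=+0.002544+0.001970i, Y(Ω₂)=+0.280862-0.191043i
  term(m=-4) = -0.008377+0.005478i   from Y*(Ω₁)=+0.005398-0.024975i, Y(Ω₂)=-0.278825-0.275161i
  term(m=-3) = +0.000661-0.001804i   from Y*(Ω₁)=-0.115376+0.027388i, Y(Ω₂)=-0.008936+0.013519i
  term(m=-2) = -0.032477-0.108997i   from Y*(Ω₁)=+0.215121+0.266580i, Y(Ω₂)=-0.307160-0.126042i
  term(m=-1) = +0.046159+0.034411i   from Y*(Ω₁)=+0.233077-0.487587i, Y(Ω₂)=-0.020611+0.104521i
  term(m=+0) = +0.050455+0.000000i   from Y*(Ω₁)=-0.164580-0.000000i, Y(Ω₂)=-0.306570+0.000000i
  term(m=+1) = +0.046159-0.034411i   from Y*(Ω₁)=-0.233077-0.487587i, Y(Ω₂)=+0.020611+0.104521i
  term(m=+2) = -0.032477+0.108997i   from Y*(Ω₁)=+0.215121-0.266580i, Y(Ω₂)=-0.307160+0.126042i
  term(m=+3) = +0.000661+0.001804i   from Y*(Ω₁)=+0.115376+0.027388i, Y(Ω₂)=+0.008936+0.013519i
  term(m=+4) = -0.008377-0.005478i   from Y*(Ω₁)=+0.005398+0.024975i, Y(Ω₂)=-0.278825+0.275161i
  term(m=+5) = +0.001091-0.000067i   from Y*(Ω₁)=-0.002544+0.001970i, Y(Ω₂)=-0.280862-0.191043i
Σ over m = +0.064570+0.000000i; ×(4π/11) → +0.073764+0.000000i. Real part: 0.073764

0.073764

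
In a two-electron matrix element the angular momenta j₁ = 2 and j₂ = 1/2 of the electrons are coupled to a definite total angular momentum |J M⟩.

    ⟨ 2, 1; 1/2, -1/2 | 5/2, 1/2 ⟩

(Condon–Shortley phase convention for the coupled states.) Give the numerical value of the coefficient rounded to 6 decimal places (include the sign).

+0.632456  (= +√(2/5))

triangle: 0!*4!*1!/6! = 24/720
(j±m)!: 3!*1!*0!*1!*3!*2! = 72
prefactor² = (2J+1)*Δ*N² = 72/5
  k=0: +1/(0!*0!*1!*0!*3!*1!) = 1/6
Σ = 1/6  ⇒  CG² = 72/5*(1/6)² = 2/5
CG = +√(2/5) = +0.632456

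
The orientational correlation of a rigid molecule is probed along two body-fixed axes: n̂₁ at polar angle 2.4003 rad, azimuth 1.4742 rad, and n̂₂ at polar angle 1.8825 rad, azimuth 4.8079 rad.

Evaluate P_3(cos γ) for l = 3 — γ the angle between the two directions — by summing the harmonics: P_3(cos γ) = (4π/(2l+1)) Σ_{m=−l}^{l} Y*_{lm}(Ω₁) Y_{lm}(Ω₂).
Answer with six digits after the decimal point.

Term-by-term m-sum for l=3 (normalisation 4π/7 = 1.795196):
  [-3]  conj(Y_{3,-3})(Ω₁) = (-0.036706, -0.123098) ; Y_{3,-3}(Ω₂) = (-0.101681, -0.345101) ; Δ = (-0.038749, 0.025184)
  [-2]  conj(Y_{3,-2})(Ω₁) = (0.337308, -0.065988) ; Y_{3,-2}(Ω₂) = (0.278780, -0.053910) ; Δ = (0.090477, -0.036581)
  [-1]  conj(Y_{3,-1})(Ω₁) = (0.036206, 0.373649) ; Y_{3,-1}(Ω₂) = (-0.015540, -0.162207) ; Δ = (0.060046, -0.011679)
  [+0]  conj(Y_{3,0})(Ω₁) = (0.077004, -0.000000) ; Y_{3,0}(Ω₂) = (0.289518, 0.000000) ; Δ = (0.022294, 0.000000)
  [+1]  conj(Y_{3,1})(Ω₁) = (-0.036206, 0.373649) ; Y_{3,1}(Ω₂) = (0.015540, -0.162207) ; Δ = (0.060046, 0.011679)
  [+2]  conj(Y_{3,2})(Ω₁) = (0.337308, 0.065988) ; Y_{3,2}(Ω₂) = (0.278780, 0.053910) ; Δ = (0.090477, 0.036581)
  [+3]  conj(Y_{3,3})(Ω₁) = (0.036706, -0.123098) ; Y_{3,3}(Ω₂) = (0.101681, -0.345101) ; Δ = (-0.038749, -0.025184)
Accumulated sum (0.245843, 0.000000); after 4π/(2l+1) scaling, (0.441336, 0.000000) ⇒ P_3 = 0.441336

0.441336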